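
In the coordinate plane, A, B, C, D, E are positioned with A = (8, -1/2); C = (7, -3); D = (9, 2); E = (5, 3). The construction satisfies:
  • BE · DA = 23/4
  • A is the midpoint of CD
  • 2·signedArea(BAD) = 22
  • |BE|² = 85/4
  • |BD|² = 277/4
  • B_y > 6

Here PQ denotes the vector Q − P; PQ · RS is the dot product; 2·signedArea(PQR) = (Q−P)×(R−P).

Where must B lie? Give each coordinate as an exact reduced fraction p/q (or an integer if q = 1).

1. B_x = 2  [BE · DA = 23/4 ∩ 2·signedArea(BAD) = 22]
2. B_y = 13/2  [BE · DA = 23/4 ∩ 2·signedArea(BAD) = 22]
   → B = (2, 13/2)

B = (2, 13/2)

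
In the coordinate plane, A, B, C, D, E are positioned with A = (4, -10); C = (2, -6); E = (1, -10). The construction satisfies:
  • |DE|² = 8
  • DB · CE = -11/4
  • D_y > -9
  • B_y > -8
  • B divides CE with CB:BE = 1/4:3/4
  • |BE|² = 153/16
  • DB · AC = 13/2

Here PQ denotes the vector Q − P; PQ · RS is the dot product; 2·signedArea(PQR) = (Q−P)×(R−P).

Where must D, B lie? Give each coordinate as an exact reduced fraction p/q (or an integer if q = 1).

1. B_x = 7/4  [B divides CE with CB:BE = 1/4:3/4]
2. B_y = -7  [B divides CE with CB:BE = 1/4:3/4]
   → B = (7/4, -7)
3. D_x = 3  [DB · AC = 13/2 ∩ DB · CE = -11/4]
4. D_y = -8  [DB · AC = 13/2 ∩ DB · CE = -11/4]
   → D = (3, -8)

B = (7/4, -7)
D = (3, -8)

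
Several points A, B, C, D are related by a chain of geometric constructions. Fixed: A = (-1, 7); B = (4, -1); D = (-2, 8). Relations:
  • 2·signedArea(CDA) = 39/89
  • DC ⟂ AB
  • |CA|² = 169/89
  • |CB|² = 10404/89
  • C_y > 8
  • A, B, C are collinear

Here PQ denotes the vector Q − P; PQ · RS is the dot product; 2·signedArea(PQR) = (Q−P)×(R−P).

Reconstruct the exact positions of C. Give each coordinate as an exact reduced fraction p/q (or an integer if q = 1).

1. C_x = -154/89  [A, B, C are collinear ∩ DC ⟂ AB]
2. C_y = 727/89  [A, B, C are collinear ∩ DC ⟂ AB]
   → C = (-154/89, 727/89)

C = (-154/89, 727/89)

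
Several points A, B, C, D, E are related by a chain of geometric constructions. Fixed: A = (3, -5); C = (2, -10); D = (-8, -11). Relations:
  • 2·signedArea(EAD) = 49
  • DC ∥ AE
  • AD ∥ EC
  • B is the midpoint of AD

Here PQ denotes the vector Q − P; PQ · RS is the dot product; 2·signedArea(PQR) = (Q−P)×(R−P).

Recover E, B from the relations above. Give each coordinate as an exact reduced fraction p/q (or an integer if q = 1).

B = (-5/2, -8)
E = (13, -4)

1. E_x = 13  [AD ∥ EC ∩ DC ∥ AE]
2. E_y = -4  [AD ∥ EC ∩ DC ∥ AE]
   → E = (13, -4)
3. B_x = -5/2  [B is the midpoint of AD]
4. B_y = -8  [B is the midpoint of AD]
   → B = (-5/2, -8)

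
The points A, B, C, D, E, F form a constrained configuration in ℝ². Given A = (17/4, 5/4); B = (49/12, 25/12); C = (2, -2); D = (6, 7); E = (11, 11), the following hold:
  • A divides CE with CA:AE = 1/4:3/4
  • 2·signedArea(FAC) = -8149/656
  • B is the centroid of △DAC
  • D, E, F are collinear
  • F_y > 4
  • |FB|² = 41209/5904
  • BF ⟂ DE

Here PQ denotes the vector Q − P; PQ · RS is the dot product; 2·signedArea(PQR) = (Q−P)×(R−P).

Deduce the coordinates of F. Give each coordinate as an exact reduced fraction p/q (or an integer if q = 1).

F = (399/164, 170/41)

1. F_x = 399/164  [D, E, F are collinear ∩ BF ⟂ DE]
2. F_y = 170/41  [D, E, F are collinear ∩ BF ⟂ DE]
   → F = (399/164, 170/41)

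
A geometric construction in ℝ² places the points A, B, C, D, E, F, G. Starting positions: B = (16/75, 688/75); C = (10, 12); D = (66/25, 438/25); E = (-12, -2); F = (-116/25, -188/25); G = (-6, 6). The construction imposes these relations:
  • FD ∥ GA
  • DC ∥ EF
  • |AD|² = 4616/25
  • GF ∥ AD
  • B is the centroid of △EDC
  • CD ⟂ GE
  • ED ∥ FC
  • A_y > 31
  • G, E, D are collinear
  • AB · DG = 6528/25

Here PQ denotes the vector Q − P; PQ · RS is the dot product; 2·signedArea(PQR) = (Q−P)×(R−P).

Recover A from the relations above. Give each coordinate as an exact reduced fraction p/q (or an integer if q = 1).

1. A_x = 32/25  [GF ∥ AD ∩ FD ∥ GA]
2. A_y = 776/25  [GF ∥ AD ∩ FD ∥ GA]
   → A = (32/25, 776/25)

A = (32/25, 776/25)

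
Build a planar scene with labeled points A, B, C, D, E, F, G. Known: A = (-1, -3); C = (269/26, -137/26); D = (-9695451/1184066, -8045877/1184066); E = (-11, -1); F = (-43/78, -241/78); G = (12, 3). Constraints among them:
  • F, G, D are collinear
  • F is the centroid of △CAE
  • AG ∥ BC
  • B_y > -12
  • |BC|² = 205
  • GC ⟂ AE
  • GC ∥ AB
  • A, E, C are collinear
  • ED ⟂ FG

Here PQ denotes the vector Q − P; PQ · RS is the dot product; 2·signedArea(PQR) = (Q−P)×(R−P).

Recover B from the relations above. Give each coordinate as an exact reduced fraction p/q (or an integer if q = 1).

B = (-69/26, -293/26)

1. B_x = -69/26  [AG ∥ BC ∩ GC ∥ AB]
2. B_y = -293/26  [AG ∥ BC ∩ GC ∥ AB]
   → B = (-69/26, -293/26)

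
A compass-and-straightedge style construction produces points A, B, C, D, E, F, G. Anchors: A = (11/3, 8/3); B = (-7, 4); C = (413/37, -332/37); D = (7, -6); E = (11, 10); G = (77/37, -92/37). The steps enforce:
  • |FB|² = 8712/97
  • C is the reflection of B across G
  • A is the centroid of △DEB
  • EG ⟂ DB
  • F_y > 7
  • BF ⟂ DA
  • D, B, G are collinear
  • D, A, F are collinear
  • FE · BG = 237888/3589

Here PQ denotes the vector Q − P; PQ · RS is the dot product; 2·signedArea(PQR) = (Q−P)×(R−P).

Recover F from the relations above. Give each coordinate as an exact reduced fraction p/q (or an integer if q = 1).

1. F_x = 179/97  [D, A, F are collinear ∩ BF ⟂ DA]
2. F_y = 718/97  [D, A, F are collinear ∩ BF ⟂ DA]
   → F = (179/97, 718/97)

F = (179/97, 718/97)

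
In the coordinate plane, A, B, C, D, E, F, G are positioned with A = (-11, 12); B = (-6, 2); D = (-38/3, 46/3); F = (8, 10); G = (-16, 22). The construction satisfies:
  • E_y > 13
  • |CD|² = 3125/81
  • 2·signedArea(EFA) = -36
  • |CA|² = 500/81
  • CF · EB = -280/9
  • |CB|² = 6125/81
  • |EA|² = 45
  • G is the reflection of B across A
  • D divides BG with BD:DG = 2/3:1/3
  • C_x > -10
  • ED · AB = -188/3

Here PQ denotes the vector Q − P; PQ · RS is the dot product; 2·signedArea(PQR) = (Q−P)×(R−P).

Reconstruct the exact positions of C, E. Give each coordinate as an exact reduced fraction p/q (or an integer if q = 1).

1. E_x = -22/5  [ED · AB = -188/3 ∩ 2·signedArea(EFA) = -36]
2. E_y = 66/5  [ED · AB = -188/3 ∩ 2·signedArea(EFA) = -36]
   → E = (-22/5, 66/5)
3. C_x = -89/9  [line 8/5·x + 56/5·y + -4216/45 = 0 ∩ |CA|² = 500/81]
4. C_y = 88/9  [line 8/5·x + 56/5·y + -4216/45 = 0 ∩ |CA|² = 500/81]
   → C = (-89/9, 88/9)

C = (-89/9, 88/9)
E = (-22/5, 66/5)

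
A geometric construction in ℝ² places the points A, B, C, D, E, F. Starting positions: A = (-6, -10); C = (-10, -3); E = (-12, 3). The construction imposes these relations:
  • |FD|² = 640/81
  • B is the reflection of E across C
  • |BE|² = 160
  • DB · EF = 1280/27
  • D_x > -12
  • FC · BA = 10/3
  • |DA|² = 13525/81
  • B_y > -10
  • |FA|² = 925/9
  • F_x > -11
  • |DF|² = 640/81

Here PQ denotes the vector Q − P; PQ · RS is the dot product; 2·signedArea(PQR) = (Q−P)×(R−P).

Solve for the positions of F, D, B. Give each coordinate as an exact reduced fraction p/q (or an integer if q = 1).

1. B_x = -8  [B is the reflection of E across C]
2. B_y = -9  [B is the reflection of E across C]
   → B = (-8, -9)
3. F_x = -32/3  [line -2·x + 1·y + -61/3 = 0 ∩ |FA|² = 925/9]
4. F_y = -1  [line -2·x + 1·y + -61/3 = 0 ∩ |FA|² = 925/9]
   → F = (-32/3, -1)
5. D_x = -104/9  [line -4/3·x + 4·y + -596/27 = 0 ∩ |FD|² = 640/81]
6. D_y = 5/3  [line -4/3·x + 4·y + -596/27 = 0 ∩ |FD|² = 640/81]
   → D = (-104/9, 5/3)

B = (-8, -9)
D = (-104/9, 5/3)
F = (-32/3, -1)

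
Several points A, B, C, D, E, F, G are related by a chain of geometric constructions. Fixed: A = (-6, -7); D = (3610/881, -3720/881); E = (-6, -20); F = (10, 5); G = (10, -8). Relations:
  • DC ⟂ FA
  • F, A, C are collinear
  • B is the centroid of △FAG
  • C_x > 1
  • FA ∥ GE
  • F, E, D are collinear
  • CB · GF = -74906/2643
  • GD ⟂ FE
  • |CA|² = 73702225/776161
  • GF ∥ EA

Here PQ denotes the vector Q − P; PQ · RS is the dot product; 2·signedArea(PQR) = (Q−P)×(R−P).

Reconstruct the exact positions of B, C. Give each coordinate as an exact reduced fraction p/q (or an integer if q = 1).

B = (14/3, -10/3)
C = (1582/881, -1016/881)

1. B_x = 14/3  [B is the centroid of △FAG]
2. B_y = -10/3  [B is the centroid of △FAG]
   → B = (14/3, -10/3)
3. C_x = 1582/881  [F, A, C are collinear ∩ DC ⟂ FA]
4. C_y = -1016/881  [F, A, C are collinear ∩ DC ⟂ FA]
   → C = (1582/881, -1016/881)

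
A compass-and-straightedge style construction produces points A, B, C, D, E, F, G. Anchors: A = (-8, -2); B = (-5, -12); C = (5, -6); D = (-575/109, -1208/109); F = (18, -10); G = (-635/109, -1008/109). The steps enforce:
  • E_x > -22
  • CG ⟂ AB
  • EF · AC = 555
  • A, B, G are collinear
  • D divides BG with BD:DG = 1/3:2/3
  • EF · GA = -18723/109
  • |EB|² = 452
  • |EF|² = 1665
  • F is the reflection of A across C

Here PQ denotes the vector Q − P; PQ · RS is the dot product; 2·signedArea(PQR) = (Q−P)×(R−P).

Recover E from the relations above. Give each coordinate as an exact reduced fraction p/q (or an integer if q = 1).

E = (-21, 2)

1. E_x = -21  [EF · AC = 555 ∩ EF · GA = -18723/109]
2. E_y = 2  [EF · AC = 555 ∩ EF · GA = -18723/109]
   → E = (-21, 2)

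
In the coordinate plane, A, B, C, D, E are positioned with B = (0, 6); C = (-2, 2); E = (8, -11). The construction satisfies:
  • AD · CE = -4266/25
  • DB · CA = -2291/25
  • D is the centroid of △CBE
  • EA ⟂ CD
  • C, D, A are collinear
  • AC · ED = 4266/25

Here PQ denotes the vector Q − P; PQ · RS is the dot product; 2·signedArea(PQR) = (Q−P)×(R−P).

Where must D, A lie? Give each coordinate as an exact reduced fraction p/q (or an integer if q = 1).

1. D_x = 2  [D is the centroid of △CBE]
2. D_y = -1  [D is the centroid of △CBE]
   → D = (2, -1)
3. A_x = 266/25  [C, D, A are collinear ∩ EA ⟂ CD]
4. A_y = -187/25  [C, D, A are collinear ∩ EA ⟂ CD]
   → A = (266/25, -187/25)

A = (266/25, -187/25)
D = (2, -1)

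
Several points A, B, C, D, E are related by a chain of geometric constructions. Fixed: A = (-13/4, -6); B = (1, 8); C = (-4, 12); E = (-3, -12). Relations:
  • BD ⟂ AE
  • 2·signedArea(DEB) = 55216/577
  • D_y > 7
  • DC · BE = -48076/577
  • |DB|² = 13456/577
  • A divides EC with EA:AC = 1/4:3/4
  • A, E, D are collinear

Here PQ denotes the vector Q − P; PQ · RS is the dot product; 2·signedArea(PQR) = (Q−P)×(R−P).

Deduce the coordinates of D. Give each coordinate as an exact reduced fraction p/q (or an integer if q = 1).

D = (-2207/577, 4500/577)

1. D_x = -2207/577  [A, E, D are collinear ∩ BD ⟂ AE]
2. D_y = 4500/577  [A, E, D are collinear ∩ BD ⟂ AE]
   → D = (-2207/577, 4500/577)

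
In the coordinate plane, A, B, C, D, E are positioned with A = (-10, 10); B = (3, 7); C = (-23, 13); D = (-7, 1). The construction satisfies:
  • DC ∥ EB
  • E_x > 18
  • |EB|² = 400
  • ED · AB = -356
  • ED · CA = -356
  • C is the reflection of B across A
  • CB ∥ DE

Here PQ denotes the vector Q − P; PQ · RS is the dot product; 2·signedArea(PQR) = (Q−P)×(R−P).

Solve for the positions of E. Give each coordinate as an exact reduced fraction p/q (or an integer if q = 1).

1. E_x = 19  [DC ∥ EB ∩ CB ∥ DE]
2. E_y = -5  [DC ∥ EB ∩ CB ∥ DE]
   → E = (19, -5)

E = (19, -5)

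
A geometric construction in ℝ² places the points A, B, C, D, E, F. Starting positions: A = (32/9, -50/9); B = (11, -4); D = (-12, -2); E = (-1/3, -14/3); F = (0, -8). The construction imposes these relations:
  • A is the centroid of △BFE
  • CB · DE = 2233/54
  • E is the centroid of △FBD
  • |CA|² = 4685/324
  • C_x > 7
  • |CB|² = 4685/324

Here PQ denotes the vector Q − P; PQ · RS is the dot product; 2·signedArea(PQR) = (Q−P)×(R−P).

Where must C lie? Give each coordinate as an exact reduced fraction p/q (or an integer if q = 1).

C = (131/18, -43/9)

1. C_x = 131/18  [line -35/3·x + 8/3·y + 5273/54 = 0 ∩ |CA|² = 4685/324]
2. C_y = -43/9  [line -35/3·x + 8/3·y + 5273/54 = 0 ∩ |CA|² = 4685/324]
   → C = (131/18, -43/9)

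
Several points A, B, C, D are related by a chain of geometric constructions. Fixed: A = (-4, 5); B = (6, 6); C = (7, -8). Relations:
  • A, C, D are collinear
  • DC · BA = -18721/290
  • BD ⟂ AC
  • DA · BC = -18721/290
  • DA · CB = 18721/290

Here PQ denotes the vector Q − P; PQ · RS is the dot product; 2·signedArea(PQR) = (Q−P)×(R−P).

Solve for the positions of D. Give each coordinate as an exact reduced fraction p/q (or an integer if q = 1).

D = (-93/290, 189/290)

1. D_x = -93/290  [A, C, D are collinear ∩ BD ⟂ AC]
2. D_y = 189/290  [A, C, D are collinear ∩ BD ⟂ AC]
   → D = (-93/290, 189/290)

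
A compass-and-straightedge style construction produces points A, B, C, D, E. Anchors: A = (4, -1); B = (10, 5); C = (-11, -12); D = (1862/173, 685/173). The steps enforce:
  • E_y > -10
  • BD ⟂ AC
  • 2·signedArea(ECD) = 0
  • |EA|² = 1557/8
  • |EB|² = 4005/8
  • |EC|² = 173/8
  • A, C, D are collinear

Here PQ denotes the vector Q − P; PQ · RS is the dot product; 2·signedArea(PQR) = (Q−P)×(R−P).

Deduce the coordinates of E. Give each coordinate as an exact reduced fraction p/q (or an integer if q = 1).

E = (-29/4, -37/4)

1. E_x = -29/4  [line -2761/173·x + 3765/173·y + 14809/173 = 0 ∩ |EC|² = 173/8]
2. E_y = -37/4  [line -2761/173·x + 3765/173·y + 14809/173 = 0 ∩ |EC|² = 173/8]
   → E = (-29/4, -37/4)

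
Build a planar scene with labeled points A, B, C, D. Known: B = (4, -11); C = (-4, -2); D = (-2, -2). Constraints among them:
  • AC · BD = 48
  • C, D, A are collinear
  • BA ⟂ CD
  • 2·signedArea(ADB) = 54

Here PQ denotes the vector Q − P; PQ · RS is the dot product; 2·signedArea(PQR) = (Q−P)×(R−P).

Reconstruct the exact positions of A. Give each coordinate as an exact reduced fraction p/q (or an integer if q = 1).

A = (4, -2)

1. A_x = 4  [C, D, A are collinear ∩ BA ⟂ CD]
2. A_y = -2  [C, D, A are collinear ∩ BA ⟂ CD]
   → A = (4, -2)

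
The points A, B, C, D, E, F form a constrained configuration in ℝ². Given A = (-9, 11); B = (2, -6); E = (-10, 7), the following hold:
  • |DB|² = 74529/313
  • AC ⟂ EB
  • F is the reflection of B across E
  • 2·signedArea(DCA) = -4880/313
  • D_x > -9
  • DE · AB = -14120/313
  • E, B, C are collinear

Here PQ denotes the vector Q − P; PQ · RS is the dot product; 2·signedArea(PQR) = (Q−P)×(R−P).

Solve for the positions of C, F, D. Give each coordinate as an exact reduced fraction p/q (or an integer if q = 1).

C = (-3610/313, 2711/313)
D = (-2650/313, 1671/313)
F = (-22, 20)

1. C_x = -3610/313  [E, B, C are collinear ∩ AC ⟂ EB]
2. C_y = 2711/313  [E, B, C are collinear ∩ AC ⟂ EB]
   → C = (-3610/313, 2711/313)
3. F_x = -22  [F is the reflection of B across E]
4. F_y = 20  [F is the reflection of B across E]
   → F = (-22, 20)
5. D_x = -2650/313  [2·signedArea(DCA) = -4880/313 ∩ DE · AB = -14120/313]
6. D_y = 1671/313  [2·signedArea(DCA) = -4880/313 ∩ DE · AB = -14120/313]
   → D = (-2650/313, 1671/313)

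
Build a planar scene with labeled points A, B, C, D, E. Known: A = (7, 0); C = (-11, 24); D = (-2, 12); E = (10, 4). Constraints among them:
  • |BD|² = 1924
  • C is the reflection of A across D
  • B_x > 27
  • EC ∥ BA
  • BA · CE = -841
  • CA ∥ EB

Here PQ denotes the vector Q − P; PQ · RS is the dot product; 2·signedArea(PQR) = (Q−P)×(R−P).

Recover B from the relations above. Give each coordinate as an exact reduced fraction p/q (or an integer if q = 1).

1. B_x = 28  [EC ∥ BA ∩ CA ∥ EB]
2. B_y = -20  [EC ∥ BA ∩ CA ∥ EB]
   → B = (28, -20)

B = (28, -20)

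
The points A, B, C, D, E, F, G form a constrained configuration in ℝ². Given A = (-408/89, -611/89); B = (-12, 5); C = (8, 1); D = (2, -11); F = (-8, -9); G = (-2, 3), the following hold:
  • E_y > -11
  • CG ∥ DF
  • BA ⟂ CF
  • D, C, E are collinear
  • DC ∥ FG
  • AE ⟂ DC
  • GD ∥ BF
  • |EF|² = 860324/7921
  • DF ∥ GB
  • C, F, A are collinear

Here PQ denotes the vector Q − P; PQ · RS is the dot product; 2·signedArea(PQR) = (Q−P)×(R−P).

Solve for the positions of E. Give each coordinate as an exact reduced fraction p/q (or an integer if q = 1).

1. E_x = 208/89  [D, C, E are collinear ∩ AE ⟂ DC]
2. E_y = -919/89  [D, C, E are collinear ∩ AE ⟂ DC]
   → E = (208/89, -919/89)

E = (208/89, -919/89)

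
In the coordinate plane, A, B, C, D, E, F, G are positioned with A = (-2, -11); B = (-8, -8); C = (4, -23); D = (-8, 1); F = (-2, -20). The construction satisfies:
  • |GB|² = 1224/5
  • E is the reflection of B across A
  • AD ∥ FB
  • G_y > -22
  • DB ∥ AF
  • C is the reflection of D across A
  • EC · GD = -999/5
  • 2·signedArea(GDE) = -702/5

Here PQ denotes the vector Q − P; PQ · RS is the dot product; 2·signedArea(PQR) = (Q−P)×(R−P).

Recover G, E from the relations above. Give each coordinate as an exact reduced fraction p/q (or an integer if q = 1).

E = (4, -14)
G = (2/5, -106/5)

1. E_x = 4  [E is the reflection of B across A]
2. E_y = -14  [E is the reflection of B across A]
   → E = (4, -14)
3. G_x = 2/5  [2·signedArea(GDE) = -702/5 ∩ EC · GD = -999/5]
4. G_y = -106/5  [2·signedArea(GDE) = -702/5 ∩ EC · GD = -999/5]
   → G = (2/5, -106/5)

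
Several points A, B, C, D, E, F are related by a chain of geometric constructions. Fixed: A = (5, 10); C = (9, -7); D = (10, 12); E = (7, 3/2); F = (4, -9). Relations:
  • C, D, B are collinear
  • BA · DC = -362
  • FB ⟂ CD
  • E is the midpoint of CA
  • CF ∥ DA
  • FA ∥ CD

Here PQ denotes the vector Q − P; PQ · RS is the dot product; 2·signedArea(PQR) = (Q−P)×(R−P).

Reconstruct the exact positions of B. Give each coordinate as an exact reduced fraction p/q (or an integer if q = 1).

1. B_x = 3215/362  [C, D, B are collinear ∩ FB ⟂ CD]
2. B_y = -3351/362  [C, D, B are collinear ∩ FB ⟂ CD]
   → B = (3215/362, -3351/362)

B = (3215/362, -3351/362)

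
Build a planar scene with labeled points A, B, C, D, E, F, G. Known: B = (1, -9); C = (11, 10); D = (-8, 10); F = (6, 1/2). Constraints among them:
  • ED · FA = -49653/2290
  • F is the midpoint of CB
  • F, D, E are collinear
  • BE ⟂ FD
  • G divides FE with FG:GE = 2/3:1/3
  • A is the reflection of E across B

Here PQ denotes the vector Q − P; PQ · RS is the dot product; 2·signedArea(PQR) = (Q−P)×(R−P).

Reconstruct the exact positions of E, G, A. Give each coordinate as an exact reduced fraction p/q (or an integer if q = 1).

1. E_x = 8004/1145  [F, D, E are collinear ∩ BE ⟂ FD]
2. E_y = -197/1145  [F, D, E are collinear ∩ BE ⟂ FD]
   → E = (8004/1145, -197/1145)
3. G_x = 7626/1145  [G divides FE with FG:GE = 2/3:1/3]
4. G_y = 119/2290  [G divides FE with FG:GE = 2/3:1/3]
   → G = (7626/1145, 119/2290)
5. A_x = -5714/1145  [A is the reflection of E across B]
6. A_y = -20413/1145  [A is the reflection of E across B]
   → A = (-5714/1145, -20413/1145)

A = (-5714/1145, -20413/1145)
E = (8004/1145, -197/1145)
G = (7626/1145, 119/2290)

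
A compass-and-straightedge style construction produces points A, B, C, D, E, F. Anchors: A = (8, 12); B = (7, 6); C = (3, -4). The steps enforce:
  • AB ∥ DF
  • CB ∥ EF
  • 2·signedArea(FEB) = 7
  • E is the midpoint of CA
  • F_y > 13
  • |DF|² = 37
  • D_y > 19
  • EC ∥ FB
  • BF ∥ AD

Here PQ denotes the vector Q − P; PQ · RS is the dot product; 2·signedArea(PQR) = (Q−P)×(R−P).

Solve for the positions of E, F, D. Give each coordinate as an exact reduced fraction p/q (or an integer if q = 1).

D = (21/2, 20)
E = (11/2, 4)
F = (19/2, 14)

1. E_x = 11/2  [E is the midpoint of CA]
2. E_y = 4  [E is the midpoint of CA]
   → E = (11/2, 4)
3. F_x = 19/2  [EC ∥ FB ∩ CB ∥ EF]
4. F_y = 14  [EC ∥ FB ∩ CB ∥ EF]
   → F = (19/2, 14)
5. D_x = 21/2  [AB ∥ DF ∩ BF ∥ AD]
6. D_y = 20  [AB ∥ DF ∩ BF ∥ AD]
   → D = (21/2, 20)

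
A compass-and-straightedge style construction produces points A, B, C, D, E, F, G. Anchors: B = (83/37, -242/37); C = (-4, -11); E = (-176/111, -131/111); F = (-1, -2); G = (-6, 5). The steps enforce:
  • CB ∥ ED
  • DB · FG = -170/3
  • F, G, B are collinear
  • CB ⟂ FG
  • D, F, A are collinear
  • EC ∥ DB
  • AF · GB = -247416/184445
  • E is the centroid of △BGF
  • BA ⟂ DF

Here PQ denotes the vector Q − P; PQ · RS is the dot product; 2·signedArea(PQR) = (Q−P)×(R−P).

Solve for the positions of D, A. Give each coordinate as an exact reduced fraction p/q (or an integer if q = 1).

1. D_x = 517/111  [EC ∥ DB ∩ CB ∥ ED]
2. D_y = 364/111  [EC ∥ DB ∩ CB ∥ ED]
   → D = (517/111, 364/111)
3. A_x = -282413/184445  [D, F, A are collinear ∩ BA ⟂ DF]
4. A_y = -460306/184445  [D, F, A are collinear ∩ BA ⟂ DF]
   → A = (-282413/184445, -460306/184445)

A = (-282413/184445, -460306/184445)
D = (517/111, 364/111)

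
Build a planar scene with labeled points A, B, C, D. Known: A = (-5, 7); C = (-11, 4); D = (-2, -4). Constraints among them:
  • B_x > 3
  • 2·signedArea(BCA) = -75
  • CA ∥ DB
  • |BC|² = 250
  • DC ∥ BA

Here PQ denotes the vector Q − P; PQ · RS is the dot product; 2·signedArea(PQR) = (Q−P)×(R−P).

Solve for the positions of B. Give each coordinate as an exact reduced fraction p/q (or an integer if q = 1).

1. B_x = 4  [DC ∥ BA ∩ CA ∥ DB]
2. B_y = -1  [DC ∥ BA ∩ CA ∥ DB]
   → B = (4, -1)

B = (4, -1)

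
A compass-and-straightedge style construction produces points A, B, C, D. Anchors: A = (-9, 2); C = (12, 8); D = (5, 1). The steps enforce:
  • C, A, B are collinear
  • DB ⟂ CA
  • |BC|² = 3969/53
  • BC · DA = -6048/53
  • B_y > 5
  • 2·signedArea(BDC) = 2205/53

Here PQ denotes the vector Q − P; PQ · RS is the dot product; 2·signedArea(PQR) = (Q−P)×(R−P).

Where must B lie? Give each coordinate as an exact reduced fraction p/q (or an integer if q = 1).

1. B_x = 195/53  [C, A, B are collinear ∩ DB ⟂ CA]
2. B_y = 298/53  [C, A, B are collinear ∩ DB ⟂ CA]
   → B = (195/53, 298/53)

B = (195/53, 298/53)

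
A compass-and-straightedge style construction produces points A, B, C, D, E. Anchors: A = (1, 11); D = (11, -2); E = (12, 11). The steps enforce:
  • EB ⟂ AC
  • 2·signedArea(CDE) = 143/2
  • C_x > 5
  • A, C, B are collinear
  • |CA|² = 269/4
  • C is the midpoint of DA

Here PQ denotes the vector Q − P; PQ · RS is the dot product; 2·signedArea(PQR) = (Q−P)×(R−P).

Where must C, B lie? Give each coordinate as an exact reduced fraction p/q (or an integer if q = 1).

1. C_x = 6  [C is the midpoint of DA]
2. C_y = 9/2  [C is the midpoint of DA]
   → C = (6, 9/2)
3. B_x = 1369/269  [A, C, B are collinear ∩ EB ⟂ AC]
4. B_y = 1529/269  [A, C, B are collinear ∩ EB ⟂ AC]
   → B = (1369/269, 1529/269)

B = (1369/269, 1529/269)
C = (6, 9/2)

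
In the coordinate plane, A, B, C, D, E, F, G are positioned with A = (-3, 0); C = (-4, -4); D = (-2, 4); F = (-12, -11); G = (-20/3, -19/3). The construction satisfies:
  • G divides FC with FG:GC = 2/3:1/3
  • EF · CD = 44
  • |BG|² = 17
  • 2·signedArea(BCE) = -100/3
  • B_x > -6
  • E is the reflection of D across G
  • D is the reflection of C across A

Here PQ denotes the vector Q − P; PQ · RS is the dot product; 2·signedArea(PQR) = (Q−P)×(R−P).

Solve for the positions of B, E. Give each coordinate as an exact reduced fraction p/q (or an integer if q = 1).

1. E_x = -34/3  [E is the reflection of D across G]
2. E_y = -50/3  [E is the reflection of D across G]
   → E = (-34/3, -50/3)
3. B_x = -17/3  [line 38/3·x + -22/3·y + 164/3 = 0 ∩ |BG|² = 17]
4. B_y = -7/3  [line 38/3·x + -22/3·y + 164/3 = 0 ∩ |BG|² = 17]
   → B = (-17/3, -7/3)

B = (-17/3, -7/3)
E = (-34/3, -50/3)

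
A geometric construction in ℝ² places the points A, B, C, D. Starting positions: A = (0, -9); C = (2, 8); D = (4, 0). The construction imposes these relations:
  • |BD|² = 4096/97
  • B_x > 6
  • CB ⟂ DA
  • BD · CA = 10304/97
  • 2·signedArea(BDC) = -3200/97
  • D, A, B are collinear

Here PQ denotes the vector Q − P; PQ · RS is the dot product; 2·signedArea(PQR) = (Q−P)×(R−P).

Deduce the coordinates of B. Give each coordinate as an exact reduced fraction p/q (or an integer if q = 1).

1. B_x = 644/97  [D, A, B are collinear ∩ CB ⟂ DA]
2. B_y = 576/97  [D, A, B are collinear ∩ CB ⟂ DA]
   → B = (644/97, 576/97)

B = (644/97, 576/97)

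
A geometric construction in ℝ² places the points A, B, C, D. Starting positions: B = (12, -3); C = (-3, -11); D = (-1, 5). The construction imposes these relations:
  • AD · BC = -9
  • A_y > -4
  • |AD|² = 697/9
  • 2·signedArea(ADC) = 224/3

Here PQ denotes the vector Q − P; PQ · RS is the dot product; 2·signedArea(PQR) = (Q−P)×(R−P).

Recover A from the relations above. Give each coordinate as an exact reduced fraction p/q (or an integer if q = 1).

1. A_x = 8/3  [2·signedArea(ADC) = 224/3 ∩ AD · BC = -9]
2. A_y = -3  [2·signedArea(ADC) = 224/3 ∩ AD · BC = -9]
   → A = (8/3, -3)

A = (8/3, -3)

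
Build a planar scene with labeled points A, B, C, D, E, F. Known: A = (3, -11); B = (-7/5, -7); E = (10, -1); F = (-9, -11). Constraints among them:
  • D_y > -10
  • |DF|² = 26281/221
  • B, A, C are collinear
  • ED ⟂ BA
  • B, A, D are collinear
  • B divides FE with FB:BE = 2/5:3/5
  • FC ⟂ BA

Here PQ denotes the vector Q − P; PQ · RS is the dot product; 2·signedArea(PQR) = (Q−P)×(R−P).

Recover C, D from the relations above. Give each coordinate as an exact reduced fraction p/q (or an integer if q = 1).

1. C_x = -789/221  [B, A, C are collinear ∩ FC ⟂ BA]
2. C_y = -1111/221  [B, A, C are collinear ∩ FC ⟂ BA]
   → C = (-789/221, -1111/221)
3. D_x = 410/221  [B, A, D are collinear ∩ ED ⟂ BA]
4. D_y = -2201/221  [B, A, D are collinear ∩ ED ⟂ BA]
   → D = (410/221, -2201/221)

C = (-789/221, -1111/221)
D = (410/221, -2201/221)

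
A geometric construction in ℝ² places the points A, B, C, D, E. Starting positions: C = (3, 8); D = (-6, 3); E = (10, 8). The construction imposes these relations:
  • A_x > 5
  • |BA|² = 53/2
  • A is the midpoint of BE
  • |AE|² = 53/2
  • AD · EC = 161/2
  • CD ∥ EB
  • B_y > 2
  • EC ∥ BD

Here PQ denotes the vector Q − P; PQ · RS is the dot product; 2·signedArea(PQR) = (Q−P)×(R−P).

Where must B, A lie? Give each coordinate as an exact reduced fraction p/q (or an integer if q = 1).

1. B_x = 1  [EC ∥ BD ∩ CD ∥ EB]
2. B_y = 3  [EC ∥ BD ∩ CD ∥ EB]
   → B = (1, 3)
3. A_x = 11/2  [A is the midpoint of BE]
4. A_y = 11/2  [A is the midpoint of BE]
   → A = (11/2, 11/2)

A = (11/2, 11/2)
B = (1, 3)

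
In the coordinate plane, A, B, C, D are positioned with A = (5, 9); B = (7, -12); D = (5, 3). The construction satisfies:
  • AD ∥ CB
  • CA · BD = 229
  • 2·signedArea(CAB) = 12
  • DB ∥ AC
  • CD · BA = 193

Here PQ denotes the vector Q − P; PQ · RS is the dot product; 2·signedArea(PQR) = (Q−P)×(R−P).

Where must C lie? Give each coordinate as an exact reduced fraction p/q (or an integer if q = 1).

1. C_x = 7  [AD ∥ CB ∩ DB ∥ AC]
2. C_y = -6  [AD ∥ CB ∩ DB ∥ AC]
   → C = (7, -6)

C = (7, -6)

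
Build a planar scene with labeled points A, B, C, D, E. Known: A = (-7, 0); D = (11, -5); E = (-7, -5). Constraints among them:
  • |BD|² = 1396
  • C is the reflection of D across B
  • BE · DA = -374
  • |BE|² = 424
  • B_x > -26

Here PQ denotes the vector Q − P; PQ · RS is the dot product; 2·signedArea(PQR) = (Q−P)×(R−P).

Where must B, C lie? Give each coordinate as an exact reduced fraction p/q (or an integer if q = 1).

B = (-25, 5)
C = (-61, 15)

1. B_x = -25  [line 18·x + -5·y + 475 = 0 ∩ |BE|² = 424]
2. B_y = 5  [line 18·x + -5·y + 475 = 0 ∩ |BE|² = 424]
   → B = (-25, 5)
3. C_x = -61  [C is the reflection of D across B]
4. C_y = 15  [C is the reflection of D across B]
   → C = (-61, 15)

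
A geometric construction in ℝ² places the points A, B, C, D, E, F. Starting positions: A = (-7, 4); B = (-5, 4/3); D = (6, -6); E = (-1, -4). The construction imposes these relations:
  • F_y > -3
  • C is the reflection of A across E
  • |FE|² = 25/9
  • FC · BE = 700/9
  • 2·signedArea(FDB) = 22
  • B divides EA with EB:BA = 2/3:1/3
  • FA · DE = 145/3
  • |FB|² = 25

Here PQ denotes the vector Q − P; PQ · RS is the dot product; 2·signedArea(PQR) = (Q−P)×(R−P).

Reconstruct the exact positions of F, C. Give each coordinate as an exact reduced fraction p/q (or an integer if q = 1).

1. F_x = -2  [FA · DE = 145/3 ∩ 2·signedArea(FDB) = 22]
2. F_y = -8/3  [FA · DE = 145/3 ∩ 2·signedArea(FDB) = 22]
   → F = (-2, -8/3)
3. C_x = 5  [C is the reflection of A across E]
4. C_y = -12  [C is the reflection of A across E]
   → C = (5, -12)

C = (5, -12)
F = (-2, -8/3)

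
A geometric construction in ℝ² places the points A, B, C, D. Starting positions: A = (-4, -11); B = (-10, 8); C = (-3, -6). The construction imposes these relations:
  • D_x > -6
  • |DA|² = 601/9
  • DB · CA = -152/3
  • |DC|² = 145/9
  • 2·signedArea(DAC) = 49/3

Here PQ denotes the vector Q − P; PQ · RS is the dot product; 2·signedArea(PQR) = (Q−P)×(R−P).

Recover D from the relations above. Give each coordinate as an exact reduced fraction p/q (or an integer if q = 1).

D = (-17/3, -3)

1. D_x = -17/3  [DB · CA = -152/3 ∩ 2·signedArea(DAC) = 49/3]
2. D_y = -3  [DB · CA = -152/3 ∩ 2·signedArea(DAC) = 49/3]
   → D = (-17/3, -3)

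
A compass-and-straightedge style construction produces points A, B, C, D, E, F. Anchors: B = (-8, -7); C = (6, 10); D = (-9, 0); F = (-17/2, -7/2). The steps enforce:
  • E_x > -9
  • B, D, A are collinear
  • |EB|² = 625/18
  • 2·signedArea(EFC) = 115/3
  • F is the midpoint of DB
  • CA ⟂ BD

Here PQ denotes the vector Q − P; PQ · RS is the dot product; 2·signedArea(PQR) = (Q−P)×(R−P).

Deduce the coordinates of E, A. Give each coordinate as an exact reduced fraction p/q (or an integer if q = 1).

A = (-101/10, 77/10)
E = (-53/6, -7/6)

1. E_x = -53/6  [line -27/2·x + 29/2·y + -307/3 = 0 ∩ |EB|² = 625/18]
2. E_y = -7/6  [line -27/2·x + 29/2·y + -307/3 = 0 ∩ |EB|² = 625/18]
   → E = (-53/6, -7/6)
3. A_x = -101/10  [B, D, A are collinear ∩ CA ⟂ BD]
4. A_y = 77/10  [B, D, A are collinear ∩ CA ⟂ BD]
   → A = (-101/10, 77/10)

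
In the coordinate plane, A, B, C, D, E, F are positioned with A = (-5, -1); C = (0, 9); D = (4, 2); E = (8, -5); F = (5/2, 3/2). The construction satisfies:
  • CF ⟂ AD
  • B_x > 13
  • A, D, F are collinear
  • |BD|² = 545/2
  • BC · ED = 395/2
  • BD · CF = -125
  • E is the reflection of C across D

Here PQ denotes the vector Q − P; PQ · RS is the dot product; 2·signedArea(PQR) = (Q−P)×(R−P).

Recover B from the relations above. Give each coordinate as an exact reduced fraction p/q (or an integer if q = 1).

B = (27/2, -23/2)

1. B_x = 27/2  [BC · ED = 395/2 ∩ BD · CF = -125]
2. B_y = -23/2  [BC · ED = 395/2 ∩ BD · CF = -125]
   → B = (27/2, -23/2)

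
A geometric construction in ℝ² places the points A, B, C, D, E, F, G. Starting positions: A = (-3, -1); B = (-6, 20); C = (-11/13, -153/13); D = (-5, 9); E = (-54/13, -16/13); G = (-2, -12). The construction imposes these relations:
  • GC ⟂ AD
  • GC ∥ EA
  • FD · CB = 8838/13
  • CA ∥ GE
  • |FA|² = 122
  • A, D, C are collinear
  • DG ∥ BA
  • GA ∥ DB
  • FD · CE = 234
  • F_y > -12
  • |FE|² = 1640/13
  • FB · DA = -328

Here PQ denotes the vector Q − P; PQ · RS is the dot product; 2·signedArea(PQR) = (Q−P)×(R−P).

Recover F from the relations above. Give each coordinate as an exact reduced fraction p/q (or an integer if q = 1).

1. F_x = 4/13  [FD · CB = 8838/13 ∩ FB · DA = -328]
2. F_y = -150/13  [FD · CB = 8838/13 ∩ FB · DA = -328]
   → F = (4/13, -150/13)

F = (4/13, -150/13)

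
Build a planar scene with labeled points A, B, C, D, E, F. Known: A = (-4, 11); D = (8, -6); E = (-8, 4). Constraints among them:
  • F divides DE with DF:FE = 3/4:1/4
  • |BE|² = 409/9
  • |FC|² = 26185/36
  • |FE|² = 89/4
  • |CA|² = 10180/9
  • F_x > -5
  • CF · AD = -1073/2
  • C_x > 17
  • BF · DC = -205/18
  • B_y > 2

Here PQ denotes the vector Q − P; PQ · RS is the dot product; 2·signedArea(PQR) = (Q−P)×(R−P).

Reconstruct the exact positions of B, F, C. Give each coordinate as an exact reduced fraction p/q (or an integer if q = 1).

B = (-4/3, 3)
C = (52/3, -15)
F = (-4, 3/2)

1. F_x = -4  [F divides DE with DF:FE = 3/4:1/4]
2. F_y = 3/2  [F divides DE with DF:FE = 3/4:1/4]
   → F = (-4, 3/2)
3. C_x = 52/3  [line -12·x + 17·y + 463 = 0 ∩ |CA|² = 10180/9]
4. C_y = -15  [line -12·x + 17·y + 463 = 0 ∩ |CA|² = 10180/9]
   → C = (52/3, -15)
5. B_x = -4/3  [line -28/3·x + 9·y + -355/9 = 0 ∩ |BE|² = 409/9]
6. B_y = 3  [line -28/3·x + 9·y + -355/9 = 0 ∩ |BE|² = 409/9]
   → B = (-4/3, 3)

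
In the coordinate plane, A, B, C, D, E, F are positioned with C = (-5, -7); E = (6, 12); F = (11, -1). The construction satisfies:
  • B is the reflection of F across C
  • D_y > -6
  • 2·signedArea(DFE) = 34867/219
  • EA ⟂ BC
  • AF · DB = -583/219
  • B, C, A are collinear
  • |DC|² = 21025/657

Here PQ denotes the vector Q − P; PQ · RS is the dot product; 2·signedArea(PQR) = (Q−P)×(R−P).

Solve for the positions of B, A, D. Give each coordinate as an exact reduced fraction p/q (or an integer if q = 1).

1. B_x = -21  [B is the reflection of F across C]
2. B_y = -13  [B is the reflection of F across C]
   → B = (-21, -13)
3. A_x = 795/73  [B, C, A are collinear ∩ EA ⟂ BC]
4. A_y = -76/73  [B, C, A are collinear ∩ EA ⟂ BC]
   → A = (795/73, -76/73)
5. D_x = 65/219  [2·signedArea(DFE) = 34867/219 ∩ AF · DB = -583/219]
6. D_y = -366/73  [2·signedArea(DFE) = 34867/219 ∩ AF · DB = -583/219]
   → D = (65/219, -366/73)

A = (795/73, -76/73)
B = (-21, -13)
D = (65/219, -366/73)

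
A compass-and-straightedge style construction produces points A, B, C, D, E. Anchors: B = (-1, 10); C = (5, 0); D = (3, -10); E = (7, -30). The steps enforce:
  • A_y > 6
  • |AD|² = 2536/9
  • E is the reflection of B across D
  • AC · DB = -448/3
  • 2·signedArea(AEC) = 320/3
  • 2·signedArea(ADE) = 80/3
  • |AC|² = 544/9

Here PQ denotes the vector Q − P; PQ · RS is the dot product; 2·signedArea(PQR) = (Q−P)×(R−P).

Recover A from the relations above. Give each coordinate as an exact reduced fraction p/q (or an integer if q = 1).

A = (1, 20/3)

1. A_x = 1  [2·signedArea(ADE) = 80/3 ∩ AC · DB = -448/3]
2. A_y = 20/3  [2·signedArea(ADE) = 80/3 ∩ AC · DB = -448/3]
   → A = (1, 20/3)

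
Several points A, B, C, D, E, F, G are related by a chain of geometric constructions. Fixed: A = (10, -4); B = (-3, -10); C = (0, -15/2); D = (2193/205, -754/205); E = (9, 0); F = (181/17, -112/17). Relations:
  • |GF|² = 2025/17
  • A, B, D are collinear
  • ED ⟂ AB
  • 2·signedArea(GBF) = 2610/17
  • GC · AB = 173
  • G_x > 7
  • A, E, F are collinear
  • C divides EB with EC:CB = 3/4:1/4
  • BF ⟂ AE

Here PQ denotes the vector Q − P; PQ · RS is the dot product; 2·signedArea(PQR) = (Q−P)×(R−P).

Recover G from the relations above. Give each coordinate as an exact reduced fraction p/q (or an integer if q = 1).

1. G_x = 8  [GC · AB = 173 ∩ 2·signedArea(GBF) = 2610/17]
2. G_y = 4  [GC · AB = 173 ∩ 2·signedArea(GBF) = 2610/17]
   → G = (8, 4)

G = (8, 4)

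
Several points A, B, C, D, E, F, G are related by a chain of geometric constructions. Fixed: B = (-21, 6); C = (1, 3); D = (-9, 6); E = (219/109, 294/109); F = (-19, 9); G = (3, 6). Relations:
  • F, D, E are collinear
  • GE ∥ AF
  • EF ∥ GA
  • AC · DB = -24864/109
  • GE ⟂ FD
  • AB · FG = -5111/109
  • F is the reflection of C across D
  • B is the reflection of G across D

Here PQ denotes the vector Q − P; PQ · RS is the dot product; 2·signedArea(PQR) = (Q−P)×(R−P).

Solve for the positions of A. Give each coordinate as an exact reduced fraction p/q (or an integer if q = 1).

A = (-1963/109, 1341/109)

1. A_x = -1963/109  [GE ∥ AF ∩ EF ∥ GA]
2. A_y = 1341/109  [GE ∥ AF ∩ EF ∥ GA]
   → A = (-1963/109, 1341/109)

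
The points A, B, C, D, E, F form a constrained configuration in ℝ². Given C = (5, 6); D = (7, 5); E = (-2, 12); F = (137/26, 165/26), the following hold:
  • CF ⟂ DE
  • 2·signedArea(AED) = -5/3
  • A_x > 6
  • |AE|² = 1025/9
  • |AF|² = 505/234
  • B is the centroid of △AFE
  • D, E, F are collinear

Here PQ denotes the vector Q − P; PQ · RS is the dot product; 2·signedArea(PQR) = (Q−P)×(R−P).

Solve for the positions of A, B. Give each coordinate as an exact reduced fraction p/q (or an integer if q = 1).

A = (19/3, 16/3)
B = (749/234, 1847/234)

1. A_x = 19/3  [line 7·x + 9·y + -277/3 = 0 ∩ |AF|² = 505/234]
2. A_y = 16/3  [line 7·x + 9·y + -277/3 = 0 ∩ |AF|² = 505/234]
   → A = (19/3, 16/3)
3. B_x = 749/234  [B is the centroid of △AFE]
4. B_y = 1847/234  [B is the centroid of △AFE]
   → B = (749/234, 1847/234)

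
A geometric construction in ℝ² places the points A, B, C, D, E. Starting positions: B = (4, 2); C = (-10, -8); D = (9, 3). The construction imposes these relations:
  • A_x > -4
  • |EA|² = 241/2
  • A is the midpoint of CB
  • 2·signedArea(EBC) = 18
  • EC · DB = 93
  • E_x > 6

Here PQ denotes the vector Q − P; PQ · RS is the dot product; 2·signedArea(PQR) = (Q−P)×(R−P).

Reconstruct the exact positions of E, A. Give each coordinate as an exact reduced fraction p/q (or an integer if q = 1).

A = (-3, -3)
E = (13/2, 5/2)

1. E_x = 13/2  [2·signedArea(EBC) = 18 ∩ EC · DB = 93]
2. E_y = 5/2  [2·signedArea(EBC) = 18 ∩ EC · DB = 93]
   → E = (13/2, 5/2)
3. A_x = -3  [A is the midpoint of CB]
4. A_y = -3  [A is the midpoint of CB]
   → A = (-3, -3)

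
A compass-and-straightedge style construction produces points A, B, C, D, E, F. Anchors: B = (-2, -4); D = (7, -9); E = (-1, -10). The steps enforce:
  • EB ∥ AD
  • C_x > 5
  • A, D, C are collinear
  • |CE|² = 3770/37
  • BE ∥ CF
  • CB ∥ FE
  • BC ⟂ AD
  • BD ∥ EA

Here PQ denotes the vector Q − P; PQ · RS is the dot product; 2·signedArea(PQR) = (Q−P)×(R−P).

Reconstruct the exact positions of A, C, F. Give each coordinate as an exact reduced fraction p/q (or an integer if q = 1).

1. A_x = 8  [EB ∥ AD ∩ BD ∥ EA]
2. A_y = -15  [EB ∥ AD ∩ BD ∥ EA]
   → A = (8, -15)
3. C_x = 220/37  [A, D, C are collinear ∩ BC ⟂ AD]
4. C_y = -99/37  [A, D, C are collinear ∩ BC ⟂ AD]
   → C = (220/37, -99/37)
5. F_x = 257/37  [CB ∥ FE ∩ BE ∥ CF]
6. F_y = -321/37  [CB ∥ FE ∩ BE ∥ CF]
   → F = (257/37, -321/37)

A = (8, -15)
C = (220/37, -99/37)
F = (257/37, -321/37)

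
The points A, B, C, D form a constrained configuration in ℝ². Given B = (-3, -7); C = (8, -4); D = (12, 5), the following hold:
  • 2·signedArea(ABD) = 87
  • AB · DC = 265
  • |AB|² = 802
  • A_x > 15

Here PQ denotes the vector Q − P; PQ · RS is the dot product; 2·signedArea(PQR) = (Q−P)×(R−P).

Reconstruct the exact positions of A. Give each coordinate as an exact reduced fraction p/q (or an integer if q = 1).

A = (16, 14)

1. A_x = 16  [AB · DC = 265 ∩ 2·signedArea(ABD) = 87]
2. A_y = 14  [AB · DC = 265 ∩ 2·signedArea(ABD) = 87]
   → A = (16, 14)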